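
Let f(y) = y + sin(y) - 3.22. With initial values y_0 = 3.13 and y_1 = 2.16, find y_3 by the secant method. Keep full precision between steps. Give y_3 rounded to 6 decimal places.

f(y_0) = -0.078408, f(y_1) = -0.228617
y_2 = 2.160000 - (-0.228617)·(2.160000 - 3.130000)/(-0.228617 - (-0.078408)) = 3.636331; f(y_2) = -0.058470
y_3 = 3.636331 - (-0.058470)·(3.636331 - 2.160000)/(-0.058470 - (-0.228617)) = 4.143669; f(y_3) = 0.081078

4.143669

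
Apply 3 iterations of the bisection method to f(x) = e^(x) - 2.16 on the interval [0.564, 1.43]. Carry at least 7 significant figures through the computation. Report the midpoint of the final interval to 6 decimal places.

0.726375

f(0.564000) = -0.402311, f(1.430000) = 2.018699 (opposite signs)
step 1: m = 0.997000, f(m) = 0.550139 > 0 → root in [0.564000, 0.997000]
step 2: m = 0.780500, f(m) = 0.022563 > 0 → root in [0.564000, 0.780500]
step 3: m = 0.672250, f(m) = -0.201361 < 0 → root in [0.672250, 0.780500]
Midpoint of [0.672250, 0.780500] = 0.726375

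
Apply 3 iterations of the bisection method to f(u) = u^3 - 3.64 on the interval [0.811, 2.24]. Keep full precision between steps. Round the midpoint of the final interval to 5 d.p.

1.61481

f(0.811000) = -3.106588, f(2.240000) = 7.599424 (opposite signs)
step 1: m = 1.525500, f(m) = -0.089932 < 0 → root in [1.525500, 2.240000]
step 2: m = 1.882750, f(m) = 3.033873 > 0 → root in [1.525500, 1.882750]
step 3: m = 1.704125, f(m) = 1.308851 > 0 → root in [1.525500, 1.704125]
Midpoint of [1.525500, 1.704125] = 1.614813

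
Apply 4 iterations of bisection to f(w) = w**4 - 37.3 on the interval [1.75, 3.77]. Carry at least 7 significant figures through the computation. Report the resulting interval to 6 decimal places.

f(1.750000) = -27.921094, f(3.770000) = 164.706526 (opposite signs)
step 1: m = 2.760000, f(m) = 20.727830 > 0 → root in [1.750000, 2.760000]
step 2: m = 2.255000, f(m) = -11.442521 < 0 → root in [2.255000, 2.760000]
step 3: m = 2.507500, f(m) = 2.233364 > 0 → root in [2.255000, 2.507500]
step 4: m = 2.381250, f(m) = -5.147113 < 0 → root in [2.381250, 2.507500]

[2.381250, 2.507500]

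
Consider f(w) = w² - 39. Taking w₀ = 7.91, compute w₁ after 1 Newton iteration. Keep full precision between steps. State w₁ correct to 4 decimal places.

6.4202

Newton update: w ← w − f(w)/f'(w).
f'(w) = 2w
w_0 = 7.910000: f = 23.568100, f' = 15.820000 → w_1 = 7.910000 - (23.568100)/(15.820000) = 6.420234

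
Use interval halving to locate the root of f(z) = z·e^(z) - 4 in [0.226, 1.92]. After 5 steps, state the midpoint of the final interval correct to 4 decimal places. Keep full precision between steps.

f(0.226000) = -3.716692, f(1.920000) = 9.096240 (opposite signs)
step 1: m = 1.073000, f(m) = -0.862399 < 0 → root in [1.073000, 1.920000]
step 2: m = 1.496500, f(m) = 2.683415 > 0 → root in [1.073000, 1.496500]
step 3: m = 1.284750, f(m) = 0.642784 > 0 → root in [1.073000, 1.284750]
step 4: m = 1.178875, f(m) = -0.167813 < 0 → root in [1.178875, 1.284750]
step 5: m = 1.231812, f(m) = 0.221959 > 0 → root in [1.178875, 1.231812]
Midpoint of [1.178875, 1.231812] = 1.205344

1.2053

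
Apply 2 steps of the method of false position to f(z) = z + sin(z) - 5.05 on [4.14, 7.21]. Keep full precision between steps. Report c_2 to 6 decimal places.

f(4.140000) = -1.750609, f(7.210000) = 2.959712
step 1: c = 5.280978, f(c) = -0.611684 < 0 → new bracket [5.280978, 7.210000]
step 2: c = 5.611367, f(c) = -0.061043 < 0 → new bracket [5.611367, 7.210000]

5.611367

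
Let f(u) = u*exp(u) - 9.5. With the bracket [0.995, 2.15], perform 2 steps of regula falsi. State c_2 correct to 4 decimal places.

f(0.995000) = -6.808799, f(2.150000) = 8.957446
step 1: c = 1.493797, f(c) = -2.846660 < 0 → new bracket [1.493797, 2.150000]
step 2: c = 1.652046, f(c) = -0.880208 < 0 → new bracket [1.652046, 2.150000]

1.6520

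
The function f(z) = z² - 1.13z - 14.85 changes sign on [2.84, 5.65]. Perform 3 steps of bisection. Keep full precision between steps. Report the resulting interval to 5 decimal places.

[4.24500, 4.59625]

f(2.840000) = -9.993600, f(5.650000) = 10.688000 (opposite signs)
step 1: m = 4.245000, f(m) = -1.626825 < 0 → root in [4.245000, 5.650000]
step 2: m = 4.947500, f(m) = 4.037081 > 0 → root in [4.245000, 4.947500]
step 3: m = 4.596250, f(m) = 1.081752 > 0 → root in [4.245000, 4.596250]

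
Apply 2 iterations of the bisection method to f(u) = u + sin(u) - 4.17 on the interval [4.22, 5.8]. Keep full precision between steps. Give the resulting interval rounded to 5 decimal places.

f(4.220000) = -0.831206, f(5.800000) = 1.165398 (opposite signs)
step 1: m = 5.010000, f(m) = -0.116040 < 0 → root in [5.010000, 5.800000]
step 2: m = 5.405000, f(m) = 0.465419 > 0 → root in [5.010000, 5.405000]

[5.01000, 5.40500]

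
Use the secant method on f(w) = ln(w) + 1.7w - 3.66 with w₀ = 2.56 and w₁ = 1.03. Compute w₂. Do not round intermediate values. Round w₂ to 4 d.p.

1.8489

f(w_0) = 1.632007, f(w_1) = -1.879441
w_2 = 1.030000 - (-1.879441)·(1.030000 - 2.560000)/(-1.879441 - (1.632007)) = 1.848906; f(w_2) = 0.097734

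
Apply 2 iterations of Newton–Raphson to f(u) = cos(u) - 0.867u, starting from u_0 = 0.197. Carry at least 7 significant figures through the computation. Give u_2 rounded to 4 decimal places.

0.8065

f'(u) = -sin(u) - 0.867
u_0 = 0.197000: f = 0.809859, f' = -1.062728 → u_1 = 0.197000 - (0.809859)/(-1.062728) = 0.959057
u_1 = 0.959057: f = -0.257210, f' = -1.685650 → u_2 = 0.959057 - (-0.257210)/(-1.685650) = 0.806469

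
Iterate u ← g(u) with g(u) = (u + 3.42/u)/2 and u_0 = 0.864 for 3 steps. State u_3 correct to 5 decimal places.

u_1 = g(0.864000) = 2.411167
u_2 = g(2.411167) = 1.914784
u_3 = g(1.914784) = 1.850443

1.85044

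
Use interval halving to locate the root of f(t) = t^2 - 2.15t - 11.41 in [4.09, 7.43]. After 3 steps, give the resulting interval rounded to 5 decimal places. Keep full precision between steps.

f(4.090000) = -3.475400, f(7.430000) = 27.820400 (opposite signs)
step 1: m = 5.760000, f(m) = 9.383600 > 0 → root in [4.090000, 5.760000]
step 2: m = 4.925000, f(m) = 2.256875 > 0 → root in [4.090000, 4.925000]
step 3: m = 4.507500, f(m) = -0.783569 < 0 → root in [4.507500, 4.925000]

[4.50750, 4.92500]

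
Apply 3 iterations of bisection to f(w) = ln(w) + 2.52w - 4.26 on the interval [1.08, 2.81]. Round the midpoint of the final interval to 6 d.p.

1.620625

f(1.080000) = -1.461439, f(2.810000) = 3.854384 (opposite signs)
step 1: m = 1.945000, f(m) = 1.306662 > 0 → root in [1.080000, 1.945000]
step 2: m = 1.512500, f(m) = -0.034736 < 0 → root in [1.512500, 1.945000]
step 3: m = 1.728750, f(m) = 0.643849 > 0 → root in [1.512500, 1.728750]
Midpoint of [1.512500, 1.728750] = 1.620625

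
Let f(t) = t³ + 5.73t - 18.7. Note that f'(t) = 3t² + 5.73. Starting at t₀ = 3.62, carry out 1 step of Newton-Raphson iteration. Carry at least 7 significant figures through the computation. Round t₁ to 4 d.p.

t_0 = 3.620000: f = 49.480528, f' = 45.043200 → t_1 = 3.620000 - (49.480528)/(45.043200) = 2.521487

2.5215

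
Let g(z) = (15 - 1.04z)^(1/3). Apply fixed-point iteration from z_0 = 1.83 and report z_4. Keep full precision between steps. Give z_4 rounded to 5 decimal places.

2.32580

z_1 = g(1.830000) = 2.357156
z_2 = g(2.357156) = 2.323796
z_3 = g(2.323796) = 2.325935
z_4 = g(2.325935) = 2.325798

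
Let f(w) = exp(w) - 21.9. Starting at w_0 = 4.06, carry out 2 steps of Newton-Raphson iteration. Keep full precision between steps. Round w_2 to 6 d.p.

3.141549

f'(w) = exp(w)
w_0 = 4.060000: f = 36.074311, f' = 57.974311 → w_1 = 4.060000 - (36.074311)/(57.974311) = 3.437754
w_1 = 3.437754: f = 9.216976, f' = 31.116976 → w_2 = 3.437754 - (9.216976)/(31.116976) = 3.141549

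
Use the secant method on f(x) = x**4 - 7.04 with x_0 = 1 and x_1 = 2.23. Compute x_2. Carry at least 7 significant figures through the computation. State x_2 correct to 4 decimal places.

1.3131

f(x_0) = -6.040000, f(x_1) = 17.689734
x_2 = 2.230000 - (17.689734)·(2.230000 - 1.000000)/(17.689734 - (-6.040000)) = 1.313076; f(x_2) = -4.067247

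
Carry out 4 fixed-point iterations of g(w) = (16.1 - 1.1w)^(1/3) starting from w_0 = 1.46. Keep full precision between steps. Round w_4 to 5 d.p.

w_1 = g(1.460000) = 2.438163
w_2 = g(2.438163) = 2.376272
w_3 = g(2.376272) = 2.380284
w_4 = g(2.380284) = 2.380024

2.38002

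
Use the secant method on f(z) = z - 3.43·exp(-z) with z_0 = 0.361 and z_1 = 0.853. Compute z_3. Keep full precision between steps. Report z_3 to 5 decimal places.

1.11558

f(z_0) = -2.029638, f(z_1) = -0.608642
z_2 = 0.853000 - (-0.608642)·(0.853000 - 0.361000)/(-0.608642 - (-2.029638)) = 1.063734; f(z_2) = -0.120181
z_3 = 1.063734 - (-0.120181)·(1.063734 - 0.853000)/(-0.120181 - (-0.608642)) = 1.115583; f(z_3) = -0.008511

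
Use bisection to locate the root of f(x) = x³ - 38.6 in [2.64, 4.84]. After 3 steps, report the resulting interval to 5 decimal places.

[3.19000, 3.46500]

f(2.640000) = -20.200256, f(4.840000) = 74.779904 (opposite signs)
step 1: m = 3.740000, f(m) = 13.713624 > 0 → root in [2.640000, 3.740000]
step 2: m = 3.190000, f(m) = -6.138241 < 0 → root in [3.190000, 3.740000]
step 3: m = 3.465000, f(m) = 3.001570 > 0 → root in [3.190000, 3.465000]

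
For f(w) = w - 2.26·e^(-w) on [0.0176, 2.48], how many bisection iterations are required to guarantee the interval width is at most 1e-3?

12

Initial width b − a = 2.48 − 0.0176 = 2.462400.
After n steps the width is (b−a)/2^n; need (b−a)/2^n ≤ 1e-3.
So n ≥ log₂(2.462400/1e-3) = log₂(2462.4000) ≈ 11.2658.
Hence n = 12.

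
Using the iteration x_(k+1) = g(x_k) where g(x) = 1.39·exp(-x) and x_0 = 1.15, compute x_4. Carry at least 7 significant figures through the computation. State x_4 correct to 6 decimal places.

x_1 = g(1.150000) = 0.440125
x_2 = g(0.440125) = 0.895099
x_3 = g(0.895099) = 0.567909
x_4 = g(0.567909) = 0.787726

0.787726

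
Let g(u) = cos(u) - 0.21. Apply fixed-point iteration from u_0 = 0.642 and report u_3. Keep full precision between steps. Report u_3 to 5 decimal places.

0.60362

u_1 = g(0.642000) = 0.590900
u_2 = g(0.590900) = 0.620440
u_3 = g(0.620440) = 0.603623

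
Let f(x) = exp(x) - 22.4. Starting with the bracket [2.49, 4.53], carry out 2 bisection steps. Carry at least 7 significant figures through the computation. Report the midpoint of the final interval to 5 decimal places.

f(2.490000) = -10.338724, f(4.530000) = 70.358561 (opposite signs)
step 1: m = 3.510000, f(m) = 11.048268 > 0 → root in [2.490000, 3.510000]
step 2: m = 3.000000, f(m) = -2.314463 < 0 → root in [3.000000, 3.510000]
Midpoint of [3.000000, 3.510000] = 3.255000

3.25500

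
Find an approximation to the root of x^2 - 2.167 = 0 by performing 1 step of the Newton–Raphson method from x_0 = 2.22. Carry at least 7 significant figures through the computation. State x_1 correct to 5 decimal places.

1.59806

f'(x) = 2x
x_0 = 2.220000: f = 2.761400, f' = 4.440000 → x_1 = 2.220000 - (2.761400)/(4.440000) = 1.598063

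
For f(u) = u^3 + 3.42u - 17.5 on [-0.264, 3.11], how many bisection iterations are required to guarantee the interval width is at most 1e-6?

Initial width b − a = 3.11 − -0.264 = 3.374000.
After n steps the width is (b−a)/2^n; need (b−a)/2^n ≤ 1e-6.
So n ≥ log₂(3.374000/1e-6) = log₂(3374000.0000) ≈ 21.6860.
Hence n = 22.

22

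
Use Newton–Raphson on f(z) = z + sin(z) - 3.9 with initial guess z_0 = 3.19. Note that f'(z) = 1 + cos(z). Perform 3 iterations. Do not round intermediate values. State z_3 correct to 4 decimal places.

z_0 = 3.190000: f = -0.758388, f' = 0.001171 → z_1 = 3.190000 - (-0.758388)/(0.001171) = 650.606789
z_1 = 650.606789: f = 646.414031, f' = 0.043813 → z_2 = 650.606789 - (646.414031)/(0.043813) = -14103.241192
z_2 = -14103.241192: f = -14106.550618, f' = 0.193017 → z_3 = -14103.241192 - (-14106.550618)/(0.193017) = 58981.325357

58981.3254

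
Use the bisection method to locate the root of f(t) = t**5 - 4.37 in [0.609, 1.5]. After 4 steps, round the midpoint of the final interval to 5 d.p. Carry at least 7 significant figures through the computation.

f(0.609000) = -4.286230, f(1.500000) = 3.223750 (opposite signs)
step 1: m = 1.054500, f(m) = -3.066134 < 0 → root in [1.054500, 1.500000]
step 2: m = 1.277250, f(m) = -0.970778 < 0 → root in [1.277250, 1.500000]
step 3: m = 1.388625, f(m) = 0.793271 > 0 → root in [1.277250, 1.388625]
step 4: m = 1.332937, f(m) = -0.162260 < 0 → root in [1.332937, 1.388625]
Midpoint of [1.332937, 1.388625] = 1.360781

1.36078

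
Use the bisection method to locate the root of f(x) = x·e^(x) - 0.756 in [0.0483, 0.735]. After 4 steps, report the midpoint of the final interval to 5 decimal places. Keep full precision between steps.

f(0.048300) = -0.705310, f(0.735000) = 0.776829 (opposite signs)
step 1: m = 0.391650, f(m) = -0.176585 < 0 → root in [0.391650, 0.735000]
step 2: m = 0.563325, f(m) = 0.233482 > 0 → root in [0.391650, 0.563325]
step 3: m = 0.477487, f(m) = 0.013719 > 0 → root in [0.391650, 0.477487]
step 4: m = 0.434569, f(m) = -0.084897 < 0 → root in [0.434569, 0.477487]
Midpoint of [0.434569, 0.477487] = 0.456028

0.45603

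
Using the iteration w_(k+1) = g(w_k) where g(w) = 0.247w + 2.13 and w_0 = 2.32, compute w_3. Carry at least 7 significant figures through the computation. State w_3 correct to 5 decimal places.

2.82102

w_1 = g(2.320000) = 2.703040
w_2 = g(2.703040) = 2.797651
w_3 = g(2.797651) = 2.821020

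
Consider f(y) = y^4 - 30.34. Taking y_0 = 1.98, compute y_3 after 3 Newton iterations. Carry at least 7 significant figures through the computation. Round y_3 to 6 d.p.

Newton update: y ← y − f(y)/f'(y).
f'(y) = 4y^3
y_0 = 1.980000: f = -14.970464, f' = 31.049568 → y_1 = 1.980000 - (-14.970464)/(31.049568) = 2.462147
y_1 = 2.462147: f = 6.409894, f' = 59.703812 → y_2 = 2.462147 - (6.409894)/(59.703812) = 2.354786
y_2 = 2.354786: f = 0.407199, f' = 52.229294 → y_3 = 2.354786 - (0.407199)/(52.229294) = 2.346989

2.346989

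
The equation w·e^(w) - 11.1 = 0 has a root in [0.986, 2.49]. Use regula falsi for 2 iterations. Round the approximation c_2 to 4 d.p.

1.6646

f(0.986000) = -8.457036, f(2.490000) = 18.932578
step 1: c = 1.450387, f(c) = -4.914440 < 0 → new bracket [1.450387, 2.490000]
step 2: c = 1.664633, f(c) = -2.304529 < 0 → new bracket [1.664633, 2.490000]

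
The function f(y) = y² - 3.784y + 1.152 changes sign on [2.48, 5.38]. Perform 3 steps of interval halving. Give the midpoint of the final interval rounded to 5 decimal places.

3.38625

f(2.480000) = -2.081920, f(5.380000) = 9.738480 (opposite signs)
step 1: m = 3.930000, f(m) = 1.725780 > 0 → root in [2.480000, 3.930000]
step 2: m = 3.205000, f(m) = -0.703695 < 0 → root in [3.205000, 3.930000]
step 3: m = 3.567500, f(m) = 0.379636 > 0 → root in [3.205000, 3.567500]
Midpoint of [3.205000, 3.567500] = 3.386250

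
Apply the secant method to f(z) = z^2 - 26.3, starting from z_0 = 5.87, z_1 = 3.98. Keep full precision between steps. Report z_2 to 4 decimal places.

f(z_0) = 8.156900, f(z_1) = -10.459600
z_2 = 3.980000 - (-10.459600)·(3.980000 - 5.870000)/(-10.459600 - (8.156900)) = 5.041888; f(z_2) = -0.879362

5.0419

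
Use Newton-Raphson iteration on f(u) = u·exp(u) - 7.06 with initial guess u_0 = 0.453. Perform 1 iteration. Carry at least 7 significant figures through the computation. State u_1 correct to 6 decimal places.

3.230130

f'(u) = (u + 1)·exp(u)
u_0 = 0.453000: f = -6.347420, f' = 2.285604 → u_1 = 0.453000 - (-6.347420)/(2.285604) = 3.230130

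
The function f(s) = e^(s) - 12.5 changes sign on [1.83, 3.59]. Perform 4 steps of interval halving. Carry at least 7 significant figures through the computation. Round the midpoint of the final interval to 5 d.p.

f(1.830000) = -6.266113, f(3.590000) = 23.734076 (opposite signs)
step 1: m = 2.710000, f(m) = 2.529276 > 0 → root in [1.830000, 2.710000]
step 2: m = 2.270000, f(m) = -2.820599 < 0 → root in [2.270000, 2.710000]
step 3: m = 2.490000, f(m) = -0.438724 < 0 → root in [2.490000, 2.710000]
step 4: m = 2.600000, f(m) = 0.963738 > 0 → root in [2.490000, 2.600000]
Midpoint of [2.490000, 2.600000] = 2.545000

2.54500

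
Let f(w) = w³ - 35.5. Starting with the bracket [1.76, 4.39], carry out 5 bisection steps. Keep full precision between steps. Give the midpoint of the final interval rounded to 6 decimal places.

f(1.760000) = -30.048224, f(4.390000) = 49.104519 (opposite signs)
step 1: m = 3.075000, f(m) = -6.423953 < 0 → root in [3.075000, 4.390000]
step 2: m = 3.732500, f(m) = 16.499534 > 0 → root in [3.075000, 3.732500]
step 3: m = 3.403750, f(m) = 3.934193 > 0 → root in [3.075000, 3.403750]
step 4: m = 3.239375, f(m) = -1.507455 < 0 → root in [3.239375, 3.403750]
step 5: m = 3.321562, f(m) = 1.146060 > 0 → root in [3.239375, 3.321562]
Midpoint of [3.239375, 3.321562] = 3.280469

3.280469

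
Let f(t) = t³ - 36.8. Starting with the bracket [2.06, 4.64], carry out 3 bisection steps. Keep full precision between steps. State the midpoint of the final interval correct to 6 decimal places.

f(2.060000) = -28.058184, f(4.640000) = 63.097344 (opposite signs)
step 1: m = 3.350000, f(m) = 0.795375 > 0 → root in [2.060000, 3.350000]
step 2: m = 2.705000, f(m) = -17.007447 < 0 → root in [2.705000, 3.350000]
step 3: m = 3.027500, f(m) = -9.050673 < 0 → root in [3.027500, 3.350000]
Midpoint of [3.027500, 3.350000] = 3.188750

3.188750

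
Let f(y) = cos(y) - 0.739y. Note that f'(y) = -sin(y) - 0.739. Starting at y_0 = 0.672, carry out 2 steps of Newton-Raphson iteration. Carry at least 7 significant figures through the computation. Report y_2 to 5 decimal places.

Newton update: y ← y − f(y)/f'(y).
y_0 = 0.672000: f = 0.285970, f' = -1.361552 → y_1 = 0.672000 - (0.285970)/(-1.361552) = 0.882032
y_1 = 0.882032: f = -0.016239, f' = -1.511032 → y_2 = 0.882032 - (-0.016239)/(-1.511032) = 0.871286

0.87129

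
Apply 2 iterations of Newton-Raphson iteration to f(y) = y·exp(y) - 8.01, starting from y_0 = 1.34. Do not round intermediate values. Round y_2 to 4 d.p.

f'(y) = (y + 1)·exp(y)
y_0 = 1.340000: f = -2.892482, f' = 8.936562 → y_1 = 1.340000 - (-2.892482)/(8.936562) = 1.663668
y_1 = 1.663668: f = 0.771904, f' = 14.060543 → y_2 = 1.663668 - (0.771904)/(14.060543) = 1.608770

1.6088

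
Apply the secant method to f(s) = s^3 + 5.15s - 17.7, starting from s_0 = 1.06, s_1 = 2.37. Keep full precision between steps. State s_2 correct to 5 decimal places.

1.82722

f(s_0) = -11.049984, f(s_1) = 7.817553
s_2 = 2.370000 - (7.817553)·(2.370000 - 1.060000)/(7.817553 - (-11.049984)) = 1.827216; f(s_2) = -2.189276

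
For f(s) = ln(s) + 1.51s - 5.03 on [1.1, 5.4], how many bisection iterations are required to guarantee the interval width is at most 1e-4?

16

Initial width b − a = 5.4 − 1.1 = 4.300000.
After n steps the width is (b−a)/2^n; need (b−a)/2^n ≤ 1e-4.
So n ≥ log₂(4.300000/1e-4) = log₂(43000.0000) ≈ 15.3920.
Hence n = 16.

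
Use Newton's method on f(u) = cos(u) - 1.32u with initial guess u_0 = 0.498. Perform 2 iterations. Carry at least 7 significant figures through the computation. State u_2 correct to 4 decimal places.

0.6176

Newton update: u ← u − f(u)/f'(u).
f'(u) = -sin(u) - 1.32
u_0 = 0.498000: f = 0.221180, f' = -1.797669 → u_1 = 0.498000 - (0.221180)/(-1.797669) = 0.621037
u_1 = 0.621037: f = -0.006493, f' = -1.901879 → u_2 = 0.621037 - (-0.006493)/(-1.901879) = 0.617623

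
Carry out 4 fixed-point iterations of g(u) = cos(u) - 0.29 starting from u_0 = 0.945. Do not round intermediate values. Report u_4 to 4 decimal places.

0.5895

u_1 = g(0.945000) = 0.295743
u_2 = g(0.295743) = 0.666586
u_3 = g(0.666586) = 0.495937
u_4 = g(0.495937) = 0.589523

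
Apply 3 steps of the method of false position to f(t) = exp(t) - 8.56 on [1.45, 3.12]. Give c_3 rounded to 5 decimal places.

False-position update: c = (a·f(b) − b·f(a))/(f(b) − f(a)); replace the endpoint whose sign matches f(c).
f(1.450000) = -4.296885, f(3.120000) = 14.086380
step 1: c = 1.840344, f(c) = -2.261295 < 0 → new bracket [1.840344, 3.120000]
step 2: c = 2.017353, f(c) = -1.041605 < 0 → new bracket [2.017353, 3.120000]
step 3: c = 2.093273, f(c) = -0.448579 < 0 → new bracket [2.093273, 3.120000]

2.09327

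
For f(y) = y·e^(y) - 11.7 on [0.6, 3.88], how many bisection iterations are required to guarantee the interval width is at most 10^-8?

29

Initial width b − a = 3.88 − 0.6 = 3.280000.
After n steps the width is (b−a)/2^n; need (b−a)/2^n ≤ 10^-8.
So n ≥ log₂(3.280000/10^-8) = log₂(328000000.0000) ≈ 28.2891.
Hence n = 29.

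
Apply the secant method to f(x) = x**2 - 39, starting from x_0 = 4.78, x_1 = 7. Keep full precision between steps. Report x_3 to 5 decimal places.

6.23961

f(x_0) = -16.151600, f(x_1) = 10.000000
x_2 = 7.000000 - (10.000000)·(7.000000 - 4.780000)/(10.000000 - (-16.151600)) = 6.151104; f(x_2) = -1.163925
x_3 = 6.151104 - (-1.163925)·(6.151104 - 7.000000)/(-1.163925 - (10.000000)) = 6.239608; f(x_3) = -0.067298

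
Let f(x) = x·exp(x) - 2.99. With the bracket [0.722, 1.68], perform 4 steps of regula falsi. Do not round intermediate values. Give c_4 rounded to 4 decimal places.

f(0.722000) = -1.503730, f(1.680000) = 6.024134
step 1: c = 0.913365, f(c) = -0.713256 < 0 → new bracket [0.913365, 1.680000]
step 2: c = 0.994525, f(c) = -0.301359 < 0 → new bracket [0.994525, 1.680000]
step 3: c = 1.027183, f(c) = -0.120887 < 0 → new bracket [1.027183, 1.680000]
step 4: c = 1.040025, f(c) = -0.047468 < 0 → new bracket [1.040025, 1.680000]

1.0400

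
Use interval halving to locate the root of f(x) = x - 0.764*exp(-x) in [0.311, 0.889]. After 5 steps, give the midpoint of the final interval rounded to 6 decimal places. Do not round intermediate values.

0.482594

f(0.311000) = -0.248793, f(0.889000) = 0.574945 (opposite signs)
step 1: m = 0.600000, f(m) = 0.180708 > 0 → root in [0.311000, 0.600000]
step 2: m = 0.455500, f(m) = -0.028976 < 0 → root in [0.455500, 0.600000]
step 3: m = 0.527750, f(m) = 0.077043 > 0 → root in [0.455500, 0.527750]
step 4: m = 0.491625, f(m) = 0.024338 > 0 → root in [0.455500, 0.491625]
step 5: m = 0.473562, f(m) = -0.002241 < 0 → root in [0.473562, 0.491625]
Midpoint of [0.473562, 0.491625] = 0.482594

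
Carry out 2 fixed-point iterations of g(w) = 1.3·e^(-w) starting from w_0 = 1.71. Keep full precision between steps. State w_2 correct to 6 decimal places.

1.027613

w_1 = g(1.710000) = 0.235126
w_2 = g(0.235126) = 1.027613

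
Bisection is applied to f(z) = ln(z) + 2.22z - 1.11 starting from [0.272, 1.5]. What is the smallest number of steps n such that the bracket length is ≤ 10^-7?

Initial width b − a = 1.5 − 0.272 = 1.228000.
After n steps the width is (b−a)/2^n; need (b−a)/2^n ≤ 10^-7.
So n ≥ log₂(1.228000/10^-7) = log₂(12280000.0000) ≈ 23.5498.
Hence n = 24.

24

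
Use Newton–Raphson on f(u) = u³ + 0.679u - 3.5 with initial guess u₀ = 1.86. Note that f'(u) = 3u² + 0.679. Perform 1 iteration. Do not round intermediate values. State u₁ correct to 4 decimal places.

1.4804

Newton update: u ← u − f(u)/f'(u).
u_0 = 1.860000: f = 4.197796, f' = 11.057800 → u_1 = 1.860000 - (4.197796)/(11.057800) = 1.480377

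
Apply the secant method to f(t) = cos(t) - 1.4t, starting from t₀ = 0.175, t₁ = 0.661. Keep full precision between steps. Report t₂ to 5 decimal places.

0.58551

Secant update: t_(k+1) = t_k − f(t_k)·(t_k − t_(k-1))/(f(t_k) − f(t_(k-1))).
f(t_0) = 0.739727, f(t_1) = -0.136021
t_2 = 0.661000 - (-0.136021)·(0.661000 - 0.175000)/(-0.136021 - (0.739727)) = 0.585514; f(t_2) = 0.013708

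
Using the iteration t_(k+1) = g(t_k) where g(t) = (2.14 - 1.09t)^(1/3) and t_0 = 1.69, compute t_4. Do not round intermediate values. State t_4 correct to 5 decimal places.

t_1 = g(1.690000) = 0.667867
t_2 = g(0.667867) = 1.121883
t_3 = g(1.121883) = 0.971583
t_4 = g(0.971583) = 1.026294

1.02629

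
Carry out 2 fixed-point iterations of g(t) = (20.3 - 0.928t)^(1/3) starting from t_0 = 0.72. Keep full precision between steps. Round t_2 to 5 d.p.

t_1 = g(0.720000) = 2.697659
t_2 = g(2.697659) = 2.610831

2.61083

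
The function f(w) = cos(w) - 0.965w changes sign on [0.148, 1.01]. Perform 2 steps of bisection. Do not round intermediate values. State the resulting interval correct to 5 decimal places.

f(0.148000) = 0.846248, f(1.010000) = -0.442789 (opposite signs)
step 1: m = 0.579000, f(m) = 0.278275 > 0 → root in [0.579000, 1.010000]
step 2: m = 0.794500, f(m) = -0.066051 < 0 → root in [0.579000, 0.794500]

[0.57900, 0.79450]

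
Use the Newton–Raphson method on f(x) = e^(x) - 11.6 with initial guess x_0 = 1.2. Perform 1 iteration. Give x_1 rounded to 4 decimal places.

3.6939

f'(x) = e^(x)
x_0 = 1.200000: f = -8.279883, f' = 3.320117 → x_1 = 1.200000 - (-8.279883)/(3.320117) = 3.693853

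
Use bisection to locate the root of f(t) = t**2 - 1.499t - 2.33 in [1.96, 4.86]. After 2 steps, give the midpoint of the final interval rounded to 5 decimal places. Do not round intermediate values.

2.32250

f(1.960000) = -1.426440, f(4.860000) = 14.004460 (opposite signs)
step 1: m = 3.410000, f(m) = 4.186510 > 0 → root in [1.960000, 3.410000]
step 2: m = 2.685000, f(m) = 0.854410 > 0 → root in [1.960000, 2.685000]
Midpoint of [1.960000, 2.685000] = 2.322500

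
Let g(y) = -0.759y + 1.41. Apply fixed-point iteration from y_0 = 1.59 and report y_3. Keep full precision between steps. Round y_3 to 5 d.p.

y_1 = g(1.590000) = 0.203190
y_2 = g(0.203190) = 1.255779
y_3 = g(1.255779) = 0.456864

0.45686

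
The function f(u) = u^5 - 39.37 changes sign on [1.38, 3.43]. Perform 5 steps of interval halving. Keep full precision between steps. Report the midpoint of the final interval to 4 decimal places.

2.0527

f(1.380000) = -34.365100, f(3.430000) = 435.386151 (opposite signs)
step 1: m = 2.405000, f(m) = 41.089143 > 0 → root in [1.380000, 2.405000]
step 2: m = 1.892500, f(m) = -15.093871 < 0 → root in [1.892500, 2.405000]
step 3: m = 2.148750, f(m) = 6.436747 > 0 → root in [1.892500, 2.148750]
step 4: m = 2.020625, f(m) = -5.685616 < 0 → root in [2.020625, 2.148750]
step 5: m = 2.084688, f(m) = 0.003572 > 0 → root in [2.020625, 2.084688]
Midpoint of [2.020625, 2.084688] = 2.052656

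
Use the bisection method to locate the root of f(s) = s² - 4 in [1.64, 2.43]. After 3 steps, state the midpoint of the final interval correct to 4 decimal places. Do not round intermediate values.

f(1.640000) = -1.310400, f(2.430000) = 1.904900 (opposite signs)
step 1: m = 2.035000, f(m) = 0.141225 > 0 → root in [1.640000, 2.035000]
step 2: m = 1.837500, f(m) = -0.623594 < 0 → root in [1.837500, 2.035000]
step 3: m = 1.936250, f(m) = -0.250936 < 0 → root in [1.936250, 2.035000]
Midpoint of [1.936250, 2.035000] = 1.985625

1.9856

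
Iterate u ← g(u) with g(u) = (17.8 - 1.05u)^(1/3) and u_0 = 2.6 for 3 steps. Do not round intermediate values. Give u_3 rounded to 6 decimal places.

u_1 = g(2.600000) = 2.470042
u_2 = g(2.470042) = 2.477475
u_3 = g(2.477475) = 2.477051

2.477051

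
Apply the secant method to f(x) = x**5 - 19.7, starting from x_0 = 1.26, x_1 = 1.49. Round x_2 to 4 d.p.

Secant update: x_(k+1) = x_k − f(x_k)·(x_k − x_(k-1))/(f(x_k) − f(x_(k-1))).
f(x_0) = -16.524203, f(x_1) = -12.356022
x_2 = 1.490000 - (-12.356022)·(1.490000 - 1.260000)/(-12.356022 - (-16.524203)) = 2.171805; f(x_2) = 28.617432

2.1718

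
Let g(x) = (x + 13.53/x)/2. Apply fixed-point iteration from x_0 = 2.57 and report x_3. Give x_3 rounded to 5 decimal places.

x_1 = g(2.570000) = 3.917296
x_2 = g(3.917296) = 3.685605
x_3 = g(3.685605) = 3.678322

3.67832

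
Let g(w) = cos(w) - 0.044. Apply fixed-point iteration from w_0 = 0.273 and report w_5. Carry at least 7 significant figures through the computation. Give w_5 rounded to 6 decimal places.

0.751248

w_1 = g(0.273000) = 0.918966
w_2 = g(0.918966) = 0.562642
w_3 = g(0.562642) = 0.801849
w_4 = g(0.801849) = 0.651379
w_5 = g(0.651379) = 0.751248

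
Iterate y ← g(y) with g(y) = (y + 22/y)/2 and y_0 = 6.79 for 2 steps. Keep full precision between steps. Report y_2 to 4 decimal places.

y_1 = g(6.790000) = 5.015029
y_2 = g(5.015029) = 4.700922

4.7009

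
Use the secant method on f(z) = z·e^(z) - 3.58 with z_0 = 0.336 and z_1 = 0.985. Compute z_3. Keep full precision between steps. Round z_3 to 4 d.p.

f(z_0) = -3.109822, f(z_1) = -0.942355
z_2 = 0.985000 - (-0.942355)·(0.985000 - 0.336000)/(-0.942355 - (-3.109822)) = 1.267167; f(z_2) = 0.919434
z_3 = 1.267167 - (0.919434)·(1.267167 - 0.985000)/(0.919434 - (-0.942355)) = 1.127821; f(z_3) = -0.096255

1.1278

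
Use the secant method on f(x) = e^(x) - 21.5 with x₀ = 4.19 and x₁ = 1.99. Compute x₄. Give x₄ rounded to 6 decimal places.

f(x_0) = 44.522791, f(x_1) = -14.184466
x_2 = 1.990000 - (-14.184466)·(1.990000 - 4.190000)/(-14.184466 - (44.522791)) = 2.521550; f(x_2) = -9.052128
x_3 = 2.521550 - (-9.052128)·(2.521550 - 1.990000)/(-9.052128 - (-14.184466)) = 3.459067; f(x_3) = 10.287303
x_4 = 3.459067 - (10.287303)·(3.459067 - 2.521550)/(10.287303 - (-9.052128)) = 2.960370; f(x_4) = -2.194896

2.960370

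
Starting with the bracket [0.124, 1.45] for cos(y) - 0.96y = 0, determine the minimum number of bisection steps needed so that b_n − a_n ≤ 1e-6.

Initial width b − a = 1.45 − 0.124 = 1.326000.
After n steps the width is (b−a)/2^n; need (b−a)/2^n ≤ 1e-6.
So n ≥ log₂(1.326000/1e-6) = log₂(1326000.0000) ≈ 20.3386.
Hence n = 21.

21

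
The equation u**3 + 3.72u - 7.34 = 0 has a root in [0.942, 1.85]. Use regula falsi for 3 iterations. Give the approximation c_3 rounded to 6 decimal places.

1.330759

f(0.942000) = -2.999863, f(1.850000) = 5.873625
step 1: c = 1.248968, f(c) = -0.745549 < 0 → new bracket [1.248968, 1.850000]
step 2: c = 1.316665, f(c) = -0.159427 < 0 → new bracket [1.316665, 1.850000]
step 3: c = 1.330759, f(c) = -0.032912 < 0 → new bracket [1.330759, 1.850000]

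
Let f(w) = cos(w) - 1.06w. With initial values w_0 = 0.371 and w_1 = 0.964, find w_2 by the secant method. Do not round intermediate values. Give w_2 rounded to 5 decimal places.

0.69358

f(w_0) = 0.538705, f(w_1) = -0.451601
w_2 = 0.964000 - (-0.451601)·(0.964000 - 0.371000)/(-0.451601 - (0.538705)) = 0.693579; f(w_2) = 0.033769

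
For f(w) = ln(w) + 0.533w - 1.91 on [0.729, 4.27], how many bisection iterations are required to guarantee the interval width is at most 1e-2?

Initial width b − a = 4.27 − 0.729 = 3.541000.
After n steps the width is (b−a)/2^n; need (b−a)/2^n ≤ 1e-2.
So n ≥ log₂(3.541000/1e-2) = log₂(354.1000) ≈ 8.4680.
Hence n = 9.

9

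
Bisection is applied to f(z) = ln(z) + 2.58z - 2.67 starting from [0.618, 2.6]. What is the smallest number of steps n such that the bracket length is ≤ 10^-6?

21

Initial width b − a = 2.6 − 0.618 = 1.982000.
After n steps the width is (b−a)/2^n; need (b−a)/2^n ≤ 10^-6.
So n ≥ log₂(1.982000/10^-6) = log₂(1982000.0000) ≈ 20.9185.
Hence n = 21.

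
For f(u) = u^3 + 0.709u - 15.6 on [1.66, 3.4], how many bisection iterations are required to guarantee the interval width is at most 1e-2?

8

Initial width b − a = 3.4 − 1.66 = 1.740000.
After n steps the width is (b−a)/2^n; need (b−a)/2^n ≤ 1e-2.
So n ≥ log₂(1.740000/1e-2) = log₂(174.0000) ≈ 7.4429.
Hence n = 8.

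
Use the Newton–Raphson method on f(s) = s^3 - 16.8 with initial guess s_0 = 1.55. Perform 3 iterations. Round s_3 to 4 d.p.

Newton update: s ← s − f(s)/f'(s).
f'(s) = 3s^2
s_0 = 1.550000: f = -13.076125, f' = 7.207500 → s_1 = 1.550000 - (-13.076125)/(7.207500) = 3.364239
s_1 = 3.364239: f = 21.276795, f' = 33.954305 → s_2 = 3.364239 - (21.276795)/(33.954305) = 2.737608
s_2 = 2.737608: f = 3.717005, f' = 22.483499 → s_3 = 2.737608 - (3.717005)/(22.483499) = 2.572287

2.5723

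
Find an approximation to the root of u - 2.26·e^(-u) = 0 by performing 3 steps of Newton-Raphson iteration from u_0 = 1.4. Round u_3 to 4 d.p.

0.9098

Newton update: u ← u − f(u)/f'(u).
f'(u) = 1 + 2.26·e^(-u)
u_0 = 1.400000: f = 0.842691, f' = 1.557309 → u_1 = 1.400000 - (0.842691)/(1.557309) = 0.858880
u_1 = 0.858880: f = -0.098538, f' = 1.957418 → u_2 = 0.858880 - (-0.098538)/(1.957418) = 0.909221
u_2 = 0.909221: f = -0.001193, f' = 1.910414 → u_3 = 0.909221 - (-0.001193)/(1.910414) = 0.909845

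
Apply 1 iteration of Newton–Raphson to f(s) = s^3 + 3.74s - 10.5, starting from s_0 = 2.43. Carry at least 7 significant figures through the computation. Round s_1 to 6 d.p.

1.827004

Newton update: s ← s − f(s)/f'(s).
f'(s) = 3s^2 + 3.74
s_0 = 2.430000: f = 12.937107, f' = 21.454700 → s_1 = 2.430000 - (12.937107)/(21.454700) = 1.827004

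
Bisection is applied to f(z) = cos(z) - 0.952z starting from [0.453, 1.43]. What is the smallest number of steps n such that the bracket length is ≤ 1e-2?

Initial width b − a = 1.43 − 0.453 = 0.977000.
After n steps the width is (b−a)/2^n; need (b−a)/2^n ≤ 1e-2.
So n ≥ log₂(0.977000/1e-2) = log₂(97.7000) ≈ 6.6103.
Hence n = 7.

7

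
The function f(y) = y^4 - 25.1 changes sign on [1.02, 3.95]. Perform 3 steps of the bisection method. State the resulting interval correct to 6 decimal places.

[2.118750, 2.485000]

f(1.020000) = -24.017568, f(3.950000) = 218.338006 (opposite signs)
step 1: m = 2.485000, f(m) = 13.033404 > 0 → root in [1.020000, 2.485000]
step 2: m = 1.752500, f(m) = -15.667385 < 0 → root in [1.752500, 2.485000]
step 3: m = 2.118750, f(m) = -4.947967 < 0 → root in [2.118750, 2.485000]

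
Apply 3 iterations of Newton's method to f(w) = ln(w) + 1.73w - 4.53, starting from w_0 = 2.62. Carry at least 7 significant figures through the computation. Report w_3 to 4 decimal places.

2.1705

Newton update: w ← w − f(w)/f'(w).
f'(w) = 1/w + 1.73
w_0 = 2.620000: f = 0.965774, f' = 2.111679 → w_1 = 2.620000 - (0.965774)/(2.111679) = 2.162651
w_1 = 2.162651: f = -0.017279, f' = 2.192395 → w_2 = 2.162651 - (-0.017279)/(2.192395) = 2.170532
w_2 = 2.170532: f = -0.000007, f' = 2.190716 → w_3 = 2.170532 - (-0.000007)/(2.190716) = 2.170535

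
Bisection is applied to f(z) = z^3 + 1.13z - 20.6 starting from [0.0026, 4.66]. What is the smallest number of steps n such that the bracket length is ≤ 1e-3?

Initial width b − a = 4.66 − 0.0026 = 4.657400.
After n steps the width is (b−a)/2^n; need (b−a)/2^n ≤ 1e-3.
So n ≥ log₂(4.657400/1e-3) = log₂(4657.4000) ≈ 12.1853.
Hence n = 13.

13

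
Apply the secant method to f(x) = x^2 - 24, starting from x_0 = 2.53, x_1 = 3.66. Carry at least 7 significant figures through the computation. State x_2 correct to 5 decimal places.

5.37315

f(x_0) = -17.599100, f(x_1) = -10.604400
x_2 = 3.660000 - (-10.604400)·(3.660000 - 2.530000)/(-10.604400 - (-17.599100)) = 5.373150; f(x_2) = 4.870744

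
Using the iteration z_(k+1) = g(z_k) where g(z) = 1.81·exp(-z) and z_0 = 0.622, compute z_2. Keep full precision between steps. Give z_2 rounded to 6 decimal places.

z_1 = g(0.622000) = 0.971734
z_2 = g(0.971734) = 0.684952

0.684952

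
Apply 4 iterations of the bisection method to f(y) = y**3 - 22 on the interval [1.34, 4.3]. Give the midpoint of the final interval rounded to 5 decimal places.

2.72750

f(1.340000) = -19.593896, f(4.300000) = 57.507000 (opposite signs)
step 1: m = 2.820000, f(m) = 0.425768 > 0 → root in [1.340000, 2.820000]
step 2: m = 2.080000, f(m) = -13.001088 < 0 → root in [2.080000, 2.820000]
step 3: m = 2.450000, f(m) = -7.293875 < 0 → root in [2.450000, 2.820000]
step 4: m = 2.635000, f(m) = -3.704602 < 0 → root in [2.635000, 2.820000]
Midpoint of [2.635000, 2.820000] = 2.727500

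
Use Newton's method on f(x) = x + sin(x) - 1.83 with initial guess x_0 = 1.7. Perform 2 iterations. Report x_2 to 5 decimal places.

0.97634

f'(x) = 1 + cos(x)
x_0 = 1.700000: f = 0.861665, f' = 0.871156 → x_1 = 1.700000 - (0.861665)/(0.871156) = 0.710894
x_1 = 0.710894: f = -0.466594, f' = 1.757779 → x_2 = 0.710894 - (-0.466594)/(1.757779) = 0.976340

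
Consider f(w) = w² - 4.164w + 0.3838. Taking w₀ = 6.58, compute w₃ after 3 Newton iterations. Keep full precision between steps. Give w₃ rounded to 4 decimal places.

f'(w) = 2w - 4.164
w_0 = 6.580000: f = 16.281080, f' = 8.996000 → w_1 = 6.580000 - (16.281080)/(8.996000) = 4.770187
w_1 = 4.770187: f = 3.275424, f' = 5.376373 → w_2 = 4.770187 - (3.275424)/(5.376373) = 4.160961
w_2 = 4.160961: f = 0.371156, f' = 4.157922 → w_3 = 4.160961 - (0.371156)/(4.157922) = 4.071697

4.0717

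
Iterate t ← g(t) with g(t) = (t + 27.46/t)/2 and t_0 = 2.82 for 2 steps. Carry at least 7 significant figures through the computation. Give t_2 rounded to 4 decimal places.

t_1 = g(2.820000) = 6.278794
t_2 = g(6.278794) = 5.326123

5.3261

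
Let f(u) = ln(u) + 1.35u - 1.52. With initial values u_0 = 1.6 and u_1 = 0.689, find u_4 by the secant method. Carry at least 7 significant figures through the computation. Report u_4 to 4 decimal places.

1.0734

f(u_0) = 1.110004, f(u_1) = -0.962364
u_2 = 0.689000 - (-0.962364)·(0.689000 - 1.600000)/(-0.962364 - (1.110004)) = 1.112049; f(u_2) = 0.087471
u_3 = 1.112049 - (0.087471)·(1.112049 - 0.689000)/(0.087471 - (-0.962364)) = 1.076801; f(u_3) = 0.007677
u_4 = 1.076801 - (0.007677)·(1.076801 - 1.112049)/(0.007677 - (0.087471)) = 1.073410; f(u_4) = -0.000055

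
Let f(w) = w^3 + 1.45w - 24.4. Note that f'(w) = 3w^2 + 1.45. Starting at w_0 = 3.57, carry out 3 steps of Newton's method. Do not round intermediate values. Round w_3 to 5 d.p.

Newton update: w ← w − f(w)/f'(w).
w_0 = 3.570000: f = 26.275793, f' = 39.684700 → w_1 = 3.570000 - (26.275793)/(39.684700) = 2.907886
w_1 = 2.907886: f = 4.404942, f' = 26.817404 → w_2 = 2.907886 - (4.404942)/(26.817404) = 2.743629
w_2 = 2.743629: f = 0.230935, f' = 24.032504 → w_3 = 2.743629 - (0.230935)/(24.032504) = 2.734020

2.73402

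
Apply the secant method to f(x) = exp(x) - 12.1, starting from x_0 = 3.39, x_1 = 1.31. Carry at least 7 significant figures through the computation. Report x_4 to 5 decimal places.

2.38982

Secant update: x_(k+1) = x_k − f(x_k)·(x_k − x_(k-1))/(f(x_k) − f(x_(k-1))).
f(x_0) = 17.565952, f(x_1) = -8.393826
x_2 = 1.310000 - (-8.393826)·(1.310000 - 3.390000)/(-8.393826 - (17.565952)) = 1.982547; f(x_2) = -4.838790
x_3 = 1.982547 - (-4.838790)·(1.982547 - 1.310000)/(-4.838790 - (-8.393826)) = 2.897955; f(x_3) = 6.037020
x_4 = 2.897955 - (6.037020)·(2.897955 - 1.982547)/(6.037020 - (-4.838790)) = 2.389824; f(x_4) = -1.188429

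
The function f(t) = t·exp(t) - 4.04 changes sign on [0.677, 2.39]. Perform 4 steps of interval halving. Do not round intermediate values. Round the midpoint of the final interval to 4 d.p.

1.1588

f(0.677000) = -2.707688, f(2.390000) = 22.043251 (opposite signs)
step 1: m = 1.533500, f(m) = 3.066804 > 0 → root in [0.677000, 1.533500]
step 2: m = 1.105250, f(m) = -0.702168 < 0 → root in [1.105250, 1.533500]
step 3: m = 1.319375, f(m) = 0.895891 > 0 → root in [1.105250, 1.319375]
step 4: m = 1.212312, f(m) = 0.034884 > 0 → root in [1.105250, 1.212312]
Midpoint of [1.105250, 1.212312] = 1.158781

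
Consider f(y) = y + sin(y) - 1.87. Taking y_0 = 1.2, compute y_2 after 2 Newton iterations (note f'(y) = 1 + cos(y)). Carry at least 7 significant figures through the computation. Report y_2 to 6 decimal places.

y_0 = 1.200000: f = 0.262039, f' = 1.362358 → y_1 = 1.200000 - (0.262039)/(1.362358) = 1.007658
y_1 = 1.007658: f = -0.016759, f' = 1.533843 → y_2 = 1.007658 - (-0.016759)/(1.533843) = 1.018584

1.018584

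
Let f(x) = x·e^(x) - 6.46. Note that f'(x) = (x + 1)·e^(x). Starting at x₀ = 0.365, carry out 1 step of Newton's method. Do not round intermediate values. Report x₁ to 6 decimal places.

3.382956

Newton update: x ← x − f(x)/f'(x).
x_0 = 0.365000: f = -5.934212, f' = 1.966302 → x_1 = 0.365000 - (-5.934212)/(1.966302) = 3.382956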